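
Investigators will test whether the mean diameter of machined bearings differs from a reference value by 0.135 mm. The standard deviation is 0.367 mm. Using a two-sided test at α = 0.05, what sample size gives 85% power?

67

For a one-sample z-test, n = ((z_{α/2} + z_β)·σ/δ)².
z_{α/2} = 1.960 (two-sided α = 0.05); z_β = 1.036 (power 85% → β = 0.15).
n = (2.996 × 0.367 / 0.135)² = 66.34
Round up: n = 67.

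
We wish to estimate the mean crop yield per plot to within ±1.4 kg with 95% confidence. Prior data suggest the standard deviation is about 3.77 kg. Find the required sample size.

28

For a mean, the margin of error is E = z·σ/√n, so n = (zσ/E)².
At 95% confidence, z = 1.960.
n = (1.960 × 3.77 / 1.4)² = 27.86
Round up: n = 28.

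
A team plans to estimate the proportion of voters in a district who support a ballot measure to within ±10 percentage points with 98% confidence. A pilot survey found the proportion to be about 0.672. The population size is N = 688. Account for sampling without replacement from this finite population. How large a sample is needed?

102

For a proportion with margin E = 0.1 at 98% confidence, z = 2.326.
n = p̂(1−p̂)(z/E)² = 0.672 × 0.328 × (2.326/0.1)² = 119.25 — call this n₀.
Finite-population correction with N = 688: n = n₀ / (1 + (n₀−1)/N) = 119.25 / 1.172 = 101.75
Round up: n = 102.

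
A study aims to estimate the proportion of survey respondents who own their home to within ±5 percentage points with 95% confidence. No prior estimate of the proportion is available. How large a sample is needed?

For a proportion with margin E = 0.05 at 95% confidence, z = 1.960.
With no prior estimate, use p = 0.5, which maximizes p(1−p) at 0.25.
n = 0.25 × (z/E)² = 0.25 × (1.960/0.05)² = 384.16
Round up: n = 385.

385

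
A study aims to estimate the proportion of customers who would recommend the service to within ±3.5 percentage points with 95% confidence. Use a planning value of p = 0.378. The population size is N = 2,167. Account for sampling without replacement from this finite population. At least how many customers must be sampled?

n = 551

For a proportion with margin E = 0.035 at 95% confidence, z = 1.960.
n = p̂(1−p̂)(z/E)² = 0.378 × 0.622 × (1.960/0.035)² = 737.32 — call this n₀.
Finite-population correction with N = 2,167: n = n₀ / (1 + (n₀−1)/N) = 737.32 / 1.34 = 550.24
Round up: n = 551.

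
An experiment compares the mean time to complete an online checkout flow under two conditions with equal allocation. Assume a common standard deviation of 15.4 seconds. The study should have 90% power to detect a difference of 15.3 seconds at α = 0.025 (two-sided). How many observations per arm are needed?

For two equal groups, n per group = 2·((z_{α/2} + z_β)·σ/δ)².
z_{α/2} = 2.241; z_β = 1.282 (power 90%).
n = 2 × (3.523 × 15.4 / 15.3)² = 2 × 12.57 = 25.14
Round up: n = 26 per group.

26 per group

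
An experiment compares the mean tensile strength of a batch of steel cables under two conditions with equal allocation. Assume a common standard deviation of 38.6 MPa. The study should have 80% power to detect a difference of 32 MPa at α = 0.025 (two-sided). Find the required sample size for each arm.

For two equal groups, n per group = 2·((z_{α/2} + z_β)·σ/δ)².
z_{α/2} = 2.241; z_β = 0.842 (power 80%).
n = 2 × (3.083 × 38.6 / 32)² = 2 × 13.83 = 27.66
Round up: n = 28 per group.

28 per group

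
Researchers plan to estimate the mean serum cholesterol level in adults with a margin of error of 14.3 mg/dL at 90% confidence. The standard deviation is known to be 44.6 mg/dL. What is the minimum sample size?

n = 27

For a mean, the margin of error is E = z·σ/√n, so n = (zσ/E)².
At 90% confidence, z = 1.645.
n = (1.645 × 44.6 / 14.3)² = 26.32
Round up: n = 27.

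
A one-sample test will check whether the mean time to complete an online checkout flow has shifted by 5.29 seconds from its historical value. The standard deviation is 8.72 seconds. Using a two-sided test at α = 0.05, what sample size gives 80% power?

22

For a one-sample z-test, n = ((z_{α/2} + z_β)·σ/δ)².
z_{α/2} = 1.960 (two-sided α = 0.05); z_β = 0.842 (power 80% → β = 0.2).
n = (2.802 × 8.72 / 5.29)² = 21.33
Round up: n = 22.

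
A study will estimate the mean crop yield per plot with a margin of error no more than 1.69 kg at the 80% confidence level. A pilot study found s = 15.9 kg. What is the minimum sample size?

For a mean, the margin of error is E = z·σ/√n, so n = (zσ/E)².
At 80% confidence, z = 1.282.
n = (1.282 × 15.9 / 1.69)² = 145.48
Round up: n = 146.

146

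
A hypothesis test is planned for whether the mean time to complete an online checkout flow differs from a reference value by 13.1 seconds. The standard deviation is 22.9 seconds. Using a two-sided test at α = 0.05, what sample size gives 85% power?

For a one-sample z-test, n = ((z_{α/2} + z_β)·σ/δ)².
z_{α/2} = 1.960 (two-sided α = 0.05); z_β = 1.036 (power 85% → β = 0.15).
n = (2.996 × 22.9 / 13.1)² = 27.43
Round up: n = 28.

28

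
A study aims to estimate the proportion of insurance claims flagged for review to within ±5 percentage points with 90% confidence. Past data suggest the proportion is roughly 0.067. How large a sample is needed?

For a proportion with margin E = 0.05 at 90% confidence, z = 1.645.
n = p̂(1−p̂)(z/E)² = 0.067 × 0.933 × (1.645/0.05)² = 67.66
Round up: n = 68.

68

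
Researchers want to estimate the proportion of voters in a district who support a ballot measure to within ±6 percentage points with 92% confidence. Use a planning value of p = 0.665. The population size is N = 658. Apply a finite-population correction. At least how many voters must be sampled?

For a proportion with margin E = 0.06 at 92% confidence, z = 1.751.
n = p̂(1−p̂)(z/E)² = 0.665 × 0.335 × (1.751/0.06)² = 189.73 — call this n₀.
Finite-population correction with N = 658: n = n₀ / (1 + (n₀−1)/N) = 189.73 / 1.287 = 147.42
Round up: n = 148.

n = 148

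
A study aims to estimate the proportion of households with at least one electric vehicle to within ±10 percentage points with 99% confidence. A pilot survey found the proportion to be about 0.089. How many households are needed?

54

For a proportion with margin E = 0.1 at 99% confidence, z = 2.576.
n = p̂(1−p̂)(z/E)² = 0.089 × 0.911 × (2.576/0.1)² = 53.80
Round up: n = 54.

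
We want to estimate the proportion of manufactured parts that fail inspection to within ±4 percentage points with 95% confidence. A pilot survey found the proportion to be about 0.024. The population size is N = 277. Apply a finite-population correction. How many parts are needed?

47

For a proportion with margin E = 0.04 at 95% confidence, z = 1.960.
n = p̂(1−p̂)(z/E)² = 0.024 × 0.976 × (1.960/0.04)² = 56.24 — call this n₀.
Finite-population correction with N = 277: n = n₀ / (1 + (n₀−1)/N) = 56.24 / 1.199 = 46.91
Round up: n = 47.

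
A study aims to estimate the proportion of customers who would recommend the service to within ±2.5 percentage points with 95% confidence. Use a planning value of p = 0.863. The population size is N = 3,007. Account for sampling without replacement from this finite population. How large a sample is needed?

For a proportion with margin E = 0.025 at 95% confidence, z = 1.960.
n = p̂(1−p̂)(z/E)² = 0.863 × 0.137 × (1.960/0.025)² = 726.71 — call this n₀.
Finite-population correction with N = 3,007: n = n₀ / (1 + (n₀−1)/N) = 726.71 / 1.241 = 585.58
Round up: n = 586.

586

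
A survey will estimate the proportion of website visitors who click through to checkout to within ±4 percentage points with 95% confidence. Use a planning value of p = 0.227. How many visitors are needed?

422

For a proportion with margin E = 0.04 at 95% confidence, z = 1.960.
n = p̂(1−p̂)(z/E)² = 0.227 × 0.773 × (1.960/0.04)² = 421.31
Round up: n = 422.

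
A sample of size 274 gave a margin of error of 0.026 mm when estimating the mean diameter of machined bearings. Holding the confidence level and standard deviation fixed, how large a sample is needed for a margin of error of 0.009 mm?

n = 2287

Margin of error scales as 1/√n, so n₂ = n₁·(E₁/E₂)².
n₂ = 274 × (0.026/0.009)² = 274 × 8.346 = 2286.80
Round up: n₂ = 2287.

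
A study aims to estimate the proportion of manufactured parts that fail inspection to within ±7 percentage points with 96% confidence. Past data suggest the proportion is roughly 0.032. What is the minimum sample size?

For a proportion with margin E = 0.07 at 96% confidence, z = 2.054.
n = p̂(1−p̂)(z/E)² = 0.032 × 0.968 × (2.054/0.07)² = 26.67
Round up: n = 27.

27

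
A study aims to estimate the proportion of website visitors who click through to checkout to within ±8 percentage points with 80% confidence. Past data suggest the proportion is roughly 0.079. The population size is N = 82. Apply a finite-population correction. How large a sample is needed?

For a proportion with margin E = 0.08 at 80% confidence, z = 1.282.
n = p̂(1−p̂)(z/E)² = 0.079 × 0.921 × (1.282/0.08)² = 18.68 — call this n₀.
Finite-population correction with N = 82: n = n₀ / (1 + (n₀−1)/N) = 18.68 / 1.216 = 15.36
Round up: n = 16.

16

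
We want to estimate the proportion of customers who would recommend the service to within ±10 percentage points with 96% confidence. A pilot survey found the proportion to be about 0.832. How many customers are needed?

59

For a proportion with margin E = 0.1 at 96% confidence, z = 2.054.
n = p̂(1−p̂)(z/E)² = 0.832 × 0.168 × (2.054/0.1)² = 58.97
Round up: n = 59.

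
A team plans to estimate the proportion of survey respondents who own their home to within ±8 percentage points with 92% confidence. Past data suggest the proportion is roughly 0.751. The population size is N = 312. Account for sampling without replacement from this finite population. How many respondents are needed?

n = 70

For a proportion with margin E = 0.08 at 92% confidence, z = 1.751.
n = p̂(1−p̂)(z/E)² = 0.751 × 0.249 × (1.751/0.08)² = 89.58 — call this n₀.
Finite-population correction with N = 312: n = n₀ / (1 + (n₀−1)/N) = 89.58 / 1.284 = 69.77
Round up: n = 70.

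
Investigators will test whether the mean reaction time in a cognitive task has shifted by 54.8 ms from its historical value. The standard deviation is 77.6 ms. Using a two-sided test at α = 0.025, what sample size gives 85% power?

For a one-sample z-test, n = ((z_{α/2} + z_β)·σ/δ)².
z_{α/2} = 2.241 (two-sided α = 0.025); z_β = 1.036 (power 85% → β = 0.15).
n = (3.277 × 77.6 / 54.8)² = 21.53
Round up: n = 22.

22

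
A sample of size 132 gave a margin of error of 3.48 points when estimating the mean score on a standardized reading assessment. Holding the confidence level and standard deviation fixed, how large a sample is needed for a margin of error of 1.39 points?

n = 828

Margin of error scales as 1/√n, so n₂ = n₁·(E₁/E₂)².
n₂ = 132 × (3.48/1.39)² = 132 × 6.268 = 827.38
Round up: n₂ = 828.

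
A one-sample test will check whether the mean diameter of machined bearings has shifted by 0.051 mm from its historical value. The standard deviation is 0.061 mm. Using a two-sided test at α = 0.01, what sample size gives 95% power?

26

For a one-sample z-test, n = ((z_{α/2} + z_β)·σ/δ)².
z_{α/2} = 2.576 (two-sided α = 0.01); z_β = 1.645 (power 95% → β = 0.05).
n = (4.221 × 0.061 / 0.051)² = 25.49
Round up: n = 26.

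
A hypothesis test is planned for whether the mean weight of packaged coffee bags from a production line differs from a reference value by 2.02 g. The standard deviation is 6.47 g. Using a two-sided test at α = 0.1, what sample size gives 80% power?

For a one-sample z-test, n = ((z_{α/2} + z_β)·σ/δ)².
z_{α/2} = 1.645 (two-sided α = 0.1); z_β = 0.842 (power 80% → β = 0.2).
n = (2.487 × 6.47 / 2.02)² = 63.45
Round up: n = 64.

64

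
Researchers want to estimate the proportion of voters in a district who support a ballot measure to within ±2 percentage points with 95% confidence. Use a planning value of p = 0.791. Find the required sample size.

For a proportion with margin E = 0.02 at 95% confidence, z = 1.960.
n = p̂(1−p̂)(z/E)² = 0.791 × 0.209 × (1.960/0.02)² = 1587.72
Round up: n = 1588.

1588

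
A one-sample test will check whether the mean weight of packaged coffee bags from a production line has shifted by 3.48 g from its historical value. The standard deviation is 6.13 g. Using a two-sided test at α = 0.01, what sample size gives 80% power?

For a one-sample z-test, n = ((z_{α/2} + z_β)·σ/δ)².
z_{α/2} = 2.576 (two-sided α = 0.01); z_β = 0.842 (power 80% → β = 0.2).
n = (3.418 × 6.13 / 3.48)² = 36.25
Round up: n = 37.

37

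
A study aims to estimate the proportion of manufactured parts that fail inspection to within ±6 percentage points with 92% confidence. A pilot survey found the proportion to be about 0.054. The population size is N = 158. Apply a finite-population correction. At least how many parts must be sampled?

For a proportion with margin E = 0.06 at 92% confidence, z = 1.751.
n = p̂(1−p̂)(z/E)² = 0.054 × 0.946 × (1.751/0.06)² = 43.51 — call this n₀.
Finite-population correction with N = 158: n = n₀ / (1 + (n₀−1)/N) = 43.51 / 1.269 = 34.29
Round up: n = 35.

35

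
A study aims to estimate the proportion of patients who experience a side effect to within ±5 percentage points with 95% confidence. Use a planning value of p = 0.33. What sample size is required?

n = 340

For a proportion with margin E = 0.05 at 95% confidence, z = 1.960.
n = p̂(1−p̂)(z/E)² = 0.33 × 0.67 × (1.960/0.05)² = 339.75
Round up: n = 340.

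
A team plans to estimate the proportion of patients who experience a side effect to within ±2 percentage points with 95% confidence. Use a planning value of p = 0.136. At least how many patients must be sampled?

1129

For a proportion with margin E = 0.02 at 95% confidence, z = 1.960.
n = p̂(1−p̂)(z/E)² = 0.136 × 0.864 × (1.960/0.02)² = 1128.51
Round up: n = 1129.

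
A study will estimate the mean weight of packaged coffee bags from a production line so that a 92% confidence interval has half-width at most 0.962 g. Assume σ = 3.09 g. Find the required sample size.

For a mean, the margin of error is E = z·σ/√n, so n = (zσ/E)².
At 92% confidence, z = 1.751.
n = (1.751 × 3.09 / 0.962)² = 31.63
Round up: n = 32.

32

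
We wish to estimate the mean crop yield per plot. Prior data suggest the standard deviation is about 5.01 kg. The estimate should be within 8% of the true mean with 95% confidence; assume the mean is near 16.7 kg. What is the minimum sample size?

For a mean, the margin of error is E = z·σ/√n, so n = (zσ/E)².
At 95% confidence, z = 1.960.
E = 8% of 16.7 = 1.336 kg.
n = (1.960 × 5.01 / 1.336)² = 54.02
Round up: n = 55.

55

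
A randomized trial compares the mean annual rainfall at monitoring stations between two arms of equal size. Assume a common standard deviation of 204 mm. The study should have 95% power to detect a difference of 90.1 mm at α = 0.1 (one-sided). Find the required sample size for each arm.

For two equal groups, n per group = 2·((z_α + z_β)·σ/δ)².
z_α = 1.282; z_β = 1.645 (power 95%).
n = 2 × (2.927 × 204 / 90.1)² = 2 × 43.92 = 87.84
Round up: n = 88 per group.

88 per group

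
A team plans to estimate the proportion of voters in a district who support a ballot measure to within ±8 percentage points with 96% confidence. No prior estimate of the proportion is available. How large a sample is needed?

165

For a proportion with margin E = 0.08 at 96% confidence, z = 2.054.
With no prior estimate, use p = 0.5, which maximizes p(1−p) at 0.25.
n = 0.25 × (z/E)² = 0.25 × (2.054/0.08)² = 164.80
Round up: n = 165.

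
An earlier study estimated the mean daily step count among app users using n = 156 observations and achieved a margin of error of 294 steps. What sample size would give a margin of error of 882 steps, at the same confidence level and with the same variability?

Margin of error scales as 1/√n, so n₂ = n₁·(E₁/E₂)².
n₂ = 156 × (294/882)² = 156 × 0.1111 = 17.33
Round up: n₂ = 18.

18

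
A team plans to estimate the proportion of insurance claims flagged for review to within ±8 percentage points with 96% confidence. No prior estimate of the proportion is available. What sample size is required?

165

For a proportion with margin E = 0.08 at 96% confidence, z = 2.054.
With no prior estimate, use p = 0.5, which maximizes p(1−p) at 0.25.
n = 0.25 × (z/E)² = 0.25 × (2.054/0.08)² = 164.80
Round up: n = 165.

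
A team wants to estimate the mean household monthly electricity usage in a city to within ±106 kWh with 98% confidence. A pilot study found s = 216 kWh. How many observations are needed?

23

For a mean, the margin of error is E = z·σ/√n, so n = (zσ/E)².
At 98% confidence, z = 2.326.
n = (2.326 × 216 / 106)² = 22.47
Round up: n = 23.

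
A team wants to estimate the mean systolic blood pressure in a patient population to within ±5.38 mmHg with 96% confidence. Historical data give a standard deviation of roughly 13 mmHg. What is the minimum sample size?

n = 25

For a mean, the margin of error is E = z·σ/√n, so n = (zσ/E)².
At 96% confidence, z = 2.054.
n = (2.054 × 13 / 5.38)² = 24.63
Round up: n = 25.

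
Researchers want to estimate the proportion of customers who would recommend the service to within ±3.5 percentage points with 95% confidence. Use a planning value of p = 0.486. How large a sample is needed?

For a proportion with margin E = 0.035 at 95% confidence, z = 1.960.
n = p̂(1−p̂)(z/E)² = 0.486 × 0.514 × (1.960/0.035)² = 783.39
Round up: n = 784.

n = 784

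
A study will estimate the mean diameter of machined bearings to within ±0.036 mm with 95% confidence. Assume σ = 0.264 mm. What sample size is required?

For a mean, the margin of error is E = z·σ/√n, so n = (zσ/E)².
At 95% confidence, z = 1.960.
n = (1.960 × 0.264 / 0.036)² = 206.59
Round up: n = 207.

207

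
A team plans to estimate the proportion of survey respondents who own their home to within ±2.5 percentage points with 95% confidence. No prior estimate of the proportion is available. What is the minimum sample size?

1537

For a proportion with margin E = 0.025 at 95% confidence, z = 1.960.
With no prior estimate, use p = 0.5, which maximizes p(1−p) at 0.25.
n = 0.25 × (z/E)² = 0.25 × (1.960/0.025)² = 1536.64
Round up: n = 1537.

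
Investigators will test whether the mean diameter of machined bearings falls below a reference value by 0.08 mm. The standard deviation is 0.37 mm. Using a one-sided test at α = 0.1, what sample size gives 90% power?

n = 141

For a one-sample z-test, n = ((z_α + z_β)·σ/δ)².
z_α = 1.282 (one-sided α = 0.1); z_β = 1.282 (power 90% → β = 0.1).
n = (2.564 × 0.37 / 0.08)² = 140.62
Round up: n = 141.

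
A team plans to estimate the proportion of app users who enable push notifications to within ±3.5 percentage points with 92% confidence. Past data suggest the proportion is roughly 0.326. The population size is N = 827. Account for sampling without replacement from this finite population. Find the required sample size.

331

For a proportion with margin E = 0.035 at 92% confidence, z = 1.751.
n = p̂(1−p̂)(z/E)² = 0.326 × 0.674 × (1.751/0.035)² = 549.94 — call this n₀.
Finite-population correction with N = 827: n = n₀ / (1 + (n₀−1)/N) = 549.94 / 1.664 = 330.49
Round up: n = 331.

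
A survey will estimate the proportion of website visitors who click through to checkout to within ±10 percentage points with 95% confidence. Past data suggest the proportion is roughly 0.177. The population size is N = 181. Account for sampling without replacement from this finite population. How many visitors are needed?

For a proportion with margin E = 0.1 at 95% confidence, z = 1.960.
n = p̂(1−p̂)(z/E)² = 0.177 × 0.823 × (1.960/0.1)² = 55.96 — call this n₀.
Finite-population correction with N = 181: n = n₀ / (1 + (n₀−1)/N) = 55.96 / 1.304 = 42.91
Round up: n = 43.

n = 43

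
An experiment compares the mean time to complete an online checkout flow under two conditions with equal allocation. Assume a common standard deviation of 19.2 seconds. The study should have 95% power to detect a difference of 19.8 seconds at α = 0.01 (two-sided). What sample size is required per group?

34 per group

For two equal groups, n per group = 2·((z_{α/2} + z_β)·σ/δ)².
z_{α/2} = 2.576; z_β = 1.645 (power 95%).
n = 2 × (4.221 × 19.2 / 19.8)² = 2 × 16.75 = 33.50
Round up: n = 34 per group.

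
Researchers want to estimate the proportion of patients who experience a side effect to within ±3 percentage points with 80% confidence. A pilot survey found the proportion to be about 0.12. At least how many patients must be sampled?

193

For a proportion with margin E = 0.03 at 80% confidence, z = 1.282.
n = p̂(1−p̂)(z/E)² = 0.12 × 0.88 × (1.282/0.03)² = 192.84
Round up: n = 193.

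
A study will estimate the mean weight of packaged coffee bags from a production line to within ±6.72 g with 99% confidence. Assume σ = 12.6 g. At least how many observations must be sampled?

For a mean, the margin of error is E = z·σ/√n, so n = (zσ/E)².
At 99% confidence, z = 2.576.
n = (2.576 × 12.6 / 6.72)² = 23.33
Round up: n = 24.

24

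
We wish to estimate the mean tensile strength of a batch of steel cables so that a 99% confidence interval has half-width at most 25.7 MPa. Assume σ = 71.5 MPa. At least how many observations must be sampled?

For a mean, the margin of error is E = z·σ/√n, so n = (zσ/E)².
At 99% confidence, z = 2.576.
n = (2.576 × 71.5 / 25.7)² = 51.36
Round up: n = 52.

n = 52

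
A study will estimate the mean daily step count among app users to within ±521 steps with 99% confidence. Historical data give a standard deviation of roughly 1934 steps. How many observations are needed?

For a mean, the margin of error is E = z·σ/√n, so n = (zσ/E)².
At 99% confidence, z = 2.576.
n = (2.576 × 1934 / 521)² = 91.44
Round up: n = 92.

92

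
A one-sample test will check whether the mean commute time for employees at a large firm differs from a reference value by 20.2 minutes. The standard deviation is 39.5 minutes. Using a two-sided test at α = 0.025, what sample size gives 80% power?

For a one-sample z-test, n = ((z_{α/2} + z_β)·σ/δ)².
z_{α/2} = 2.241 (two-sided α = 0.025); z_β = 0.842 (power 80% → β = 0.2).
n = (3.083 × 39.5 / 20.2)² = 36.34
Round up: n = 37.

37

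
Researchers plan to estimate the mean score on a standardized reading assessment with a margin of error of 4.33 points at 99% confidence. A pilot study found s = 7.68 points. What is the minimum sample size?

21

For a mean, the margin of error is E = z·σ/√n, so n = (zσ/E)².
At 99% confidence, z = 2.576.
n = (2.576 × 7.68 / 4.33)² = 20.88
Round up: n = 21.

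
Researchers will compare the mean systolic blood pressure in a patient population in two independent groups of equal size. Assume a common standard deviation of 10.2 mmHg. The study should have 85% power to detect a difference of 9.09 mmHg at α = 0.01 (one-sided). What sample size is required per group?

29 per group

For two equal groups, n per group = 2·((z_α + z_β)·σ/δ)².
z_α = 2.326; z_β = 1.036 (power 85%).
n = 2 × (3.362 × 10.2 / 9.09)² = 2 × 14.23 = 28.46
Round up: n = 29 per group.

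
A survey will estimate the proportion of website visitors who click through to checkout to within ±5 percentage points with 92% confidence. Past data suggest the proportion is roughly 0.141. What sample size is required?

149

For a proportion with margin E = 0.05 at 92% confidence, z = 1.751.
n = p̂(1−p̂)(z/E)² = 0.141 × 0.859 × (1.751/0.05)² = 148.54
Round up: n = 149.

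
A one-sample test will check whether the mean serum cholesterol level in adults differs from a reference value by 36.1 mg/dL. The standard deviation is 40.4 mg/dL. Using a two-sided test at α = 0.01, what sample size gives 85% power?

n = 17

For a one-sample z-test, n = ((z_{α/2} + z_β)·σ/δ)².
z_{α/2} = 2.576 (two-sided α = 0.01); z_β = 1.036 (power 85% → β = 0.15).
n = (3.612 × 40.4 / 36.1)² = 16.34
Round up: n = 17.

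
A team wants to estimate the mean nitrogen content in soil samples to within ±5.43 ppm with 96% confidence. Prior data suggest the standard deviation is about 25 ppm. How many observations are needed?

90

For a mean, the margin of error is E = z·σ/√n, so n = (zσ/E)².
At 96% confidence, z = 2.054.
n = (2.054 × 25 / 5.43)² = 89.43
Round up: n = 90.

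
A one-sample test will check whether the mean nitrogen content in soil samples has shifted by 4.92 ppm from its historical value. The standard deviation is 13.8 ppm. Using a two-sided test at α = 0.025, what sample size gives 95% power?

For a one-sample z-test, n = ((z_{α/2} + z_β)·σ/δ)².
z_{α/2} = 2.241 (two-sided α = 0.025); z_β = 1.645 (power 95% → β = 0.05).
n = (3.886 × 13.8 / 4.92)² = 118.80
Round up: n = 119.

119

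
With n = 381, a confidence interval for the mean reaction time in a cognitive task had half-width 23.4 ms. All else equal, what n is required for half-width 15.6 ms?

858

Margin of error scales as 1/√n, so n₂ = n₁·(E₁/E₂)².
n₂ = 381 × (23.4/15.6)² = 381 × 2.25 = 857.25
Round up: n₂ = 858.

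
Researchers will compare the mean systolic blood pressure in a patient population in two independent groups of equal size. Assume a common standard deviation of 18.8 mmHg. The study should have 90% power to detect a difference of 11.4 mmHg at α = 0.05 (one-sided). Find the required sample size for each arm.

47 per group

For two equal groups, n per group = 2·((z_α + z_β)·σ/δ)².
z_α = 1.645; z_β = 1.282 (power 90%).
n = 2 × (2.927 × 18.8 / 11.4)² = 2 × 23.30 = 46.60
Round up: n = 47 per group.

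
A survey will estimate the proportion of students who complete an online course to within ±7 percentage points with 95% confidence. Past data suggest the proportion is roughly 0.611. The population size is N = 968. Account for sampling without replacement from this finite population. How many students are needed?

157

For a proportion with margin E = 0.07 at 95% confidence, z = 1.960.
n = p̂(1−p̂)(z/E)² = 0.611 × 0.389 × (1.960/0.07)² = 186.34 — call this n₀.
Finite-population correction with N = 968: n = n₀ / (1 + (n₀−1)/N) = 186.34 / 1.191 = 156.46
Round up: n = 157.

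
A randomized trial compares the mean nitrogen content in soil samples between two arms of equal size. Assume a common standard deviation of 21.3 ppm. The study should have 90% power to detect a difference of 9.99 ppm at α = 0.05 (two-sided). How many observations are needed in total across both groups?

For two equal groups, n per group = 2·((z_{α/2} + z_β)·σ/δ)².
z_{α/2} = 1.960; z_β = 1.282 (power 90%).
n = 2 × (3.242 × 21.3 / 9.99)² = 2 × 47.78 = 95.56
Round up: n = 96 per group.
Total across both groups: 2 × 96 = 192.

192 total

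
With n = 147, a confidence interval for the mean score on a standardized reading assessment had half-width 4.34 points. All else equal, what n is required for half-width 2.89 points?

332

Margin of error scales as 1/√n, so n₂ = n₁·(E₁/E₂)².
n₂ = 147 × (4.34/2.89)² = 147 × 2.255 = 331.48
Round up: n₂ = 332.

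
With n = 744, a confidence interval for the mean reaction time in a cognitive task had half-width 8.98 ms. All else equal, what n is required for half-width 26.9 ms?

83

Margin of error scales as 1/√n, so n₂ = n₁·(E₁/E₂)².
n₂ = 744 × (8.98/26.9)² = 744 × 0.1114 = 82.88
Round up: n₂ = 83.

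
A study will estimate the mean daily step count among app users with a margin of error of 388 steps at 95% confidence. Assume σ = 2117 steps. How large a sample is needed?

For a mean, the margin of error is E = z·σ/√n, so n = (zσ/E)².
At 95% confidence, z = 1.960.
n = (1.960 × 2117 / 388)² = 114.36
Round up: n = 115.

115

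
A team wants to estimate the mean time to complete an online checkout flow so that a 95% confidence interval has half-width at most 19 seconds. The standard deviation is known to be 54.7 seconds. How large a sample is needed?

32

For a mean, the margin of error is E = z·σ/√n, so n = (zσ/E)².
At 95% confidence, z = 1.960.
n = (1.960 × 54.7 / 19)² = 31.84
Round up: n = 32.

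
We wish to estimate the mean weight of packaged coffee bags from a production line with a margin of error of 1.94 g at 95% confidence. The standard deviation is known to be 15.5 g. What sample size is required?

246

For a mean, the margin of error is E = z·σ/√n, so n = (zσ/E)².
At 95% confidence, z = 1.960.
n = (1.960 × 15.5 / 1.94)² = 245.23
Round up: n = 246.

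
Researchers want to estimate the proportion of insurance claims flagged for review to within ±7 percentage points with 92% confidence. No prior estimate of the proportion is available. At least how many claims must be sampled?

For a proportion with margin E = 0.07 at 92% confidence, z = 1.751.
With no prior estimate, use p = 0.5, which maximizes p(1−p) at 0.25.
n = 0.25 × (z/E)² = 0.25 × (1.751/0.07)² = 156.43
Round up: n = 157.

n = 157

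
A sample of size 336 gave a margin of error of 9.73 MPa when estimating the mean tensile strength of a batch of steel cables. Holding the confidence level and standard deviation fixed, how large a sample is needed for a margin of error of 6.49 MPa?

Margin of error scales as 1/√n, so n₂ = n₁·(E₁/E₂)².
n₂ = 336 × (9.73/6.49)² = 336 × 2.248 = 755.33
Round up: n₂ = 756.

756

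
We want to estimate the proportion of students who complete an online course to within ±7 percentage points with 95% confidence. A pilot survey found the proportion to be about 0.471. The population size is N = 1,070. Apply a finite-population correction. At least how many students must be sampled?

For a proportion with margin E = 0.07 at 95% confidence, z = 1.960.
n = p̂(1−p̂)(z/E)² = 0.471 × 0.529 × (1.960/0.07)² = 195.34 — call this n₀.
Finite-population correction with N = 1,070: n = n₀ / (1 + (n₀−1)/N) = 195.34 / 1.182 = 165.26
Round up: n = 166.

166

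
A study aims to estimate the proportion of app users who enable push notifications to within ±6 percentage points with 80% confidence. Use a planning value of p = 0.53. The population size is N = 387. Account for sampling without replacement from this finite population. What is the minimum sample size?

89

For a proportion with margin E = 0.06 at 80% confidence, z = 1.282.
n = p̂(1−p̂)(z/E)² = 0.53 × 0.47 × (1.282/0.06)² = 113.72 — call this n₀.
Finite-population correction with N = 387: n = n₀ / (1 + (n₀−1)/N) = 113.72 / 1.291 = 88.09
Round up: n = 89.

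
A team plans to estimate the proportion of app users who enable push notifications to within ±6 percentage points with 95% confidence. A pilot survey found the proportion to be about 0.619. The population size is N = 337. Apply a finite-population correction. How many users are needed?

For a proportion with margin E = 0.06 at 95% confidence, z = 1.960.
n = p̂(1−p̂)(z/E)² = 0.619 × 0.381 × (1.960/0.06)² = 251.67 — call this n₀.
Finite-population correction with N = 337: n = n₀ / (1 + (n₀−1)/N) = 251.67 / 1.744 = 144.31
Round up: n = 145.

n = 145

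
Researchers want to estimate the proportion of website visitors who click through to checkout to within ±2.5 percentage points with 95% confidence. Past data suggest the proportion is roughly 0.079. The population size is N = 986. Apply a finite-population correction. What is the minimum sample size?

n = 308

For a proportion with margin E = 0.025 at 95% confidence, z = 1.960.
n = p̂(1−p̂)(z/E)² = 0.079 × 0.921 × (1.960/0.025)² = 447.22 — call this n₀.
Finite-population correction with N = 986: n = n₀ / (1 + (n₀−1)/N) = 447.22 / 1.453 = 307.79
Round up: n = 308.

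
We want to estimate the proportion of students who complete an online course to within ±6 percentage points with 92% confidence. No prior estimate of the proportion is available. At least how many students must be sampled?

For a proportion with margin E = 0.06 at 92% confidence, z = 1.751.
With no prior estimate, use p = 0.5, which maximizes p(1−p) at 0.25.
n = 0.25 × (z/E)² = 0.25 × (1.751/0.06)² = 212.92
Round up: n = 213.

213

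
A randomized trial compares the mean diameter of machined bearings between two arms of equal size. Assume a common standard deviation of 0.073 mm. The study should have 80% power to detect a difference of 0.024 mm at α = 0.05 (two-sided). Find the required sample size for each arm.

146 per group

For two equal groups, n per group = 2·((z_{α/2} + z_β)·σ/δ)².
z_{α/2} = 1.960; z_β = 0.842 (power 80%).
n = 2 × (2.802 × 0.073 / 0.024)² = 2 × 72.64 = 145.28
Round up: n = 146 per group.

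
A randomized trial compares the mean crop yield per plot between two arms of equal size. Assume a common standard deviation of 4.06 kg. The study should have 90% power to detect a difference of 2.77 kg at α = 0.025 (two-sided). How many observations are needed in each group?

For two equal groups, n per group = 2·((z_{α/2} + z_β)·σ/δ)².
z_{α/2} = 2.241; z_β = 1.282 (power 90%).
n = 2 × (3.523 × 4.06 / 2.77)² = 2 × 26.66 = 53.32
Round up: n = 54 per group.

54 per group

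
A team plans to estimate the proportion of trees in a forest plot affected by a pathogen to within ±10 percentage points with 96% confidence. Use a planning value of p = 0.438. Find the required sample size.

104

For a proportion with margin E = 0.1 at 96% confidence, z = 2.054.
n = p̂(1−p̂)(z/E)² = 0.438 × 0.562 × (2.054/0.1)² = 103.85
Round up: n = 104.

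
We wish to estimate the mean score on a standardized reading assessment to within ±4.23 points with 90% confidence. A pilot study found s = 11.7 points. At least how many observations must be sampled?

21

For a mean, the margin of error is E = z·σ/√n, so n = (zσ/E)².
At 90% confidence, z = 1.645.
n = (1.645 × 11.7 / 4.23)² = 20.70
Round up: n = 21.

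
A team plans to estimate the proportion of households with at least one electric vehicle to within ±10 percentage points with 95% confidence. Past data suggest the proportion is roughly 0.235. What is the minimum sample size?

For a proportion with margin E = 0.1 at 95% confidence, z = 1.960.
n = p̂(1−p̂)(z/E)² = 0.235 × 0.765 × (1.960/0.1)² = 69.06
Round up: n = 70.

70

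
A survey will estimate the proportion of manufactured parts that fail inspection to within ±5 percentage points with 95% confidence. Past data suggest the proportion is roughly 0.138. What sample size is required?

183

For a proportion with margin E = 0.05 at 95% confidence, z = 1.960.
n = p̂(1−p̂)(z/E)² = 0.138 × 0.862 × (1.960/0.05)² = 182.79
Round up: n = 183.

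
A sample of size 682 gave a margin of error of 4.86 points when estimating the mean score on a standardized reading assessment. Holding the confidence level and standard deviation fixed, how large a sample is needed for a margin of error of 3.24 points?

1535

Margin of error scales as 1/√n, so n₂ = n₁·(E₁/E₂)².
n₂ = 682 × (4.86/3.24)² = 682 × 2.25 = 1534.50
Round up: n₂ = 1535.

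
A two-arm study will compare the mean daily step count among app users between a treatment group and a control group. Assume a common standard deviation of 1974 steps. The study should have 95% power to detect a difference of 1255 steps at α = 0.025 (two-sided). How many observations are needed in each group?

75 per group

For two equal groups, n per group = 2·((z_{α/2} + z_β)·σ/δ)².
z_{α/2} = 2.241; z_β = 1.645 (power 95%).
n = 2 × (3.886 × 1974 / 1255)² = 2 × 37.36 = 74.72
Round up: n = 75 per group.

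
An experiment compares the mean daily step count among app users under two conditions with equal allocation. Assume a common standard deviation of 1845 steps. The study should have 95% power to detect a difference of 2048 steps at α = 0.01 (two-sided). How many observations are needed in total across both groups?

For two equal groups, n per group = 2·((z_{α/2} + z_β)·σ/δ)².
z_{α/2} = 2.576; z_β = 1.645 (power 95%).
n = 2 × (4.221 × 1845 / 2048)² = 2 × 14.46 = 28.92
Round up: n = 29 per group.
Total across both groups: 2 × 29 = 58.

58 total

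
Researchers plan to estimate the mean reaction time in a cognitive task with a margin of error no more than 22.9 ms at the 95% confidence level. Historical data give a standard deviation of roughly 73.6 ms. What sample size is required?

For a mean, the margin of error is E = z·σ/√n, so n = (zσ/E)².
At 95% confidence, z = 1.960.
n = (1.960 × 73.6 / 22.9)² = 39.68
Round up: n = 40.

40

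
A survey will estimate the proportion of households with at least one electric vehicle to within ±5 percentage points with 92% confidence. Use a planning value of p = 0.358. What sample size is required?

282

For a proportion with margin E = 0.05 at 92% confidence, z = 1.751.
n = p̂(1−p̂)(z/E)² = 0.358 × 0.642 × (1.751/0.05)² = 281.87
Round up: n = 282.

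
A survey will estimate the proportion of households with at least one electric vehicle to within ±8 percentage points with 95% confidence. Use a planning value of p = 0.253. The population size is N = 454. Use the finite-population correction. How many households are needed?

For a proportion with margin E = 0.08 at 95% confidence, z = 1.960.
n = p̂(1−p̂)(z/E)² = 0.253 × 0.747 × (1.960/0.08)² = 113.44 — call this n₀.
Finite-population correction with N = 454: n = n₀ / (1 + (n₀−1)/N) = 113.44 / 1.248 = 90.90
Round up: n = 91.

n = 91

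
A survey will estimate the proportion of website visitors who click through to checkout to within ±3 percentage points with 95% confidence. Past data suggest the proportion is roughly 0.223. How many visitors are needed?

n = 740

For a proportion with margin E = 0.03 at 95% confidence, z = 1.960.
n = p̂(1−p̂)(z/E)² = 0.223 × 0.777 × (1.960/0.03)² = 739.60
Round up: n = 740.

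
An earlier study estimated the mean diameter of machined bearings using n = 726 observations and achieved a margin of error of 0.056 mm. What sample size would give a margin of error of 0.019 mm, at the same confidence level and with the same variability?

6307

Margin of error scales as 1/√n, so n₂ = n₁·(E₁/E₂)².
n₂ = 726 × (0.056/0.019)² = 726 × 8.687 = 6306.76
Round up: n₂ = 6307.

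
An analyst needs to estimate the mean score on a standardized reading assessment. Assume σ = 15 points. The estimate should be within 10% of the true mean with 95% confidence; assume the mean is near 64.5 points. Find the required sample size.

21

For a mean, the margin of error is E = z·σ/√n, so n = (zσ/E)².
At 95% confidence, z = 1.960.
E = 10% of 64.5 = 6.45 points.
n = (1.960 × 15 / 6.45)² = 20.78
Round up: n = 21.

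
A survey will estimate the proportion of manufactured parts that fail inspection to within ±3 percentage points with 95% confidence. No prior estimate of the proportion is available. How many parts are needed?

1068

For a proportion with margin E = 0.03 at 95% confidence, z = 1.960.
With no prior estimate, use p = 0.5, which maximizes p(1−p) at 0.25.
n = 0.25 × (z/E)² = 0.25 × (1.960/0.03)² = 1067.11
Round up: n = 1068.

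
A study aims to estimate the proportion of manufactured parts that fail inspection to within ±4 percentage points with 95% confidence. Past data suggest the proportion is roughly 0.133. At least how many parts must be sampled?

n = 277

For a proportion with margin E = 0.04 at 95% confidence, z = 1.960.
n = p̂(1−p̂)(z/E)² = 0.133 × 0.867 × (1.960/0.04)² = 276.86
Round up: n = 277.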